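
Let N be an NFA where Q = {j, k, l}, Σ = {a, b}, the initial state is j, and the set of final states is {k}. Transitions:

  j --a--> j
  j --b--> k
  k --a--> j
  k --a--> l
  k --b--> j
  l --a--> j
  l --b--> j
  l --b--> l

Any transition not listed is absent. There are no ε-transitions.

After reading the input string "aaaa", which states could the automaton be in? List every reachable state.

Start in {j}.
Read 'a': j→{j}; now {j}.
Read 'a': j→{j}; now {j}.
Read 'a': j→{j}; now {j}.
Read 'a': j→{j}; now {j}.

{j}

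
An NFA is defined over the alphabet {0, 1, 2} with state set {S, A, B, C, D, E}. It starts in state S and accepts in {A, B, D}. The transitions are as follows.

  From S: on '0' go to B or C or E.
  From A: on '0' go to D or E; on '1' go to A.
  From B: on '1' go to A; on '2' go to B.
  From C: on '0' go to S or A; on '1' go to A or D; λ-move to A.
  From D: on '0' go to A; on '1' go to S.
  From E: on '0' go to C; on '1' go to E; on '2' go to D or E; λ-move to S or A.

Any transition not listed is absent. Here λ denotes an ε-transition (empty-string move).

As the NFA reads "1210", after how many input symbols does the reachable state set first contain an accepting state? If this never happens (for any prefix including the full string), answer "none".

none

Start in {S}.
Read '1': S→∅; now ∅.
The set is empty and remains empty for the remaining 3 symbols.
No reachable set along the way intersects F.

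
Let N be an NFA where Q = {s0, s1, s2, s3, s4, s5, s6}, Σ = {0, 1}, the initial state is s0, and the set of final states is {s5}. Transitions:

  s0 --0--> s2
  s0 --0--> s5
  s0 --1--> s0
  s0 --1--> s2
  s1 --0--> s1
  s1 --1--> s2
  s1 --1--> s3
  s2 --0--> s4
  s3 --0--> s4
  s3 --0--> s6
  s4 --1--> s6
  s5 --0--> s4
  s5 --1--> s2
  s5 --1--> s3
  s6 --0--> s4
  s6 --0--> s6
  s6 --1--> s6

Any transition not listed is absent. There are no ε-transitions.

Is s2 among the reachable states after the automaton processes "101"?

Yes

Start in {s0}.
Read '1': s0→{s0, s2}; now {s0, s2}.
Read '0': s0→{s2, s5}, s2→{s4}; now {s2, s4, s5}.
Read '1': s2→∅, s4→{s6}, s5→{s2, s3}; now {s2, s3, s6}.
State s2 is in {s2, s3, s6}.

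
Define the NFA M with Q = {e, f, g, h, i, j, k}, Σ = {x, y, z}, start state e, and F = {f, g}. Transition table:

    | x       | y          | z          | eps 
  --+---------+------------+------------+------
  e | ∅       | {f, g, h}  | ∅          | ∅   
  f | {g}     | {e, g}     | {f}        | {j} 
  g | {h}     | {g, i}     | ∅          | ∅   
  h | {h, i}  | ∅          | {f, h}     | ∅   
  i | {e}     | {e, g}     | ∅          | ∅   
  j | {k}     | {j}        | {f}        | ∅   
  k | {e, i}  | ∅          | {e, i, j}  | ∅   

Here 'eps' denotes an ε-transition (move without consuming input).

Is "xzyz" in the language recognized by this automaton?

Start in {e}.
Read 'x': e→∅; now ∅.
The set is empty and remains empty for the remaining 3 symbols.
The final set ∅ contains no accepting state.

No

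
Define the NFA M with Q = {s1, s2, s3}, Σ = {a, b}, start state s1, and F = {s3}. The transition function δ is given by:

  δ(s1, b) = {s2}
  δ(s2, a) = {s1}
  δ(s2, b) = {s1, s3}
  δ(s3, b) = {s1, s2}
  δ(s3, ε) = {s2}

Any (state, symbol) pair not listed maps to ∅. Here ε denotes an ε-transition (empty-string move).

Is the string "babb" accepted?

Yes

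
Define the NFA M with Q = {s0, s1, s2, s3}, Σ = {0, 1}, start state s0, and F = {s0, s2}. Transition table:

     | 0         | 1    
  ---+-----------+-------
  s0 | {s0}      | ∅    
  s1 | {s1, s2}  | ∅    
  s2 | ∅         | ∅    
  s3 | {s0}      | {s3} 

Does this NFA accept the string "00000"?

Yes

Start in {s0}.
Read '0': {s0} → {s0}.
Read '0': {s0} → {s0}.
Read '0': {s0} → {s0}.
Read '0': {s0} → {s0}.
Read '0': {s0} → {s0}.
The final set {s0} contains the accepting state s0.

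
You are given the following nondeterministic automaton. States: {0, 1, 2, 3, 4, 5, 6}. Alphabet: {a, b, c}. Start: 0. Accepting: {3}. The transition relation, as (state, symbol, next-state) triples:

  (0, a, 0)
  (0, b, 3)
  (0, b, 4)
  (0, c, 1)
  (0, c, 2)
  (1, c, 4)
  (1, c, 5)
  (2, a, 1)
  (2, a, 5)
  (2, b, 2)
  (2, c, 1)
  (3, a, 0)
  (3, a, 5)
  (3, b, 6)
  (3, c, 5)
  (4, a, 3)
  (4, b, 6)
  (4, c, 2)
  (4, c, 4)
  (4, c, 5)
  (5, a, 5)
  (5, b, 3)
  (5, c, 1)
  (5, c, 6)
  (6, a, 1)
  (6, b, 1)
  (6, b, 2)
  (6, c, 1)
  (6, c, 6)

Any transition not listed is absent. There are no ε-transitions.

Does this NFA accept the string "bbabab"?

No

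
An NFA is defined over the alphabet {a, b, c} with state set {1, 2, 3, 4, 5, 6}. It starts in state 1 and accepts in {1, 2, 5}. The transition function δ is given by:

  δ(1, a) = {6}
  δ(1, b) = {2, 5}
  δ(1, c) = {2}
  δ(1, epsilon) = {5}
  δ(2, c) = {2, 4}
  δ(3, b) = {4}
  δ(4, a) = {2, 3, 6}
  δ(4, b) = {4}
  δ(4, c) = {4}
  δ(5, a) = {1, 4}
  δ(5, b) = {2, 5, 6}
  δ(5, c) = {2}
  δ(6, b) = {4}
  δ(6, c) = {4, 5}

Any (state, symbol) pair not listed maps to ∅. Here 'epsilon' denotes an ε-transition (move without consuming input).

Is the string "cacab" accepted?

No

Start: ε-closure({1}) = {1, 5}.
Read 'c': 1→{2}, 5→{2}; now {2}.
Read 'a': 2→∅; now ∅.
The set is empty and remains empty for the remaining 3 symbols.
The final set ∅ contains no accepting state.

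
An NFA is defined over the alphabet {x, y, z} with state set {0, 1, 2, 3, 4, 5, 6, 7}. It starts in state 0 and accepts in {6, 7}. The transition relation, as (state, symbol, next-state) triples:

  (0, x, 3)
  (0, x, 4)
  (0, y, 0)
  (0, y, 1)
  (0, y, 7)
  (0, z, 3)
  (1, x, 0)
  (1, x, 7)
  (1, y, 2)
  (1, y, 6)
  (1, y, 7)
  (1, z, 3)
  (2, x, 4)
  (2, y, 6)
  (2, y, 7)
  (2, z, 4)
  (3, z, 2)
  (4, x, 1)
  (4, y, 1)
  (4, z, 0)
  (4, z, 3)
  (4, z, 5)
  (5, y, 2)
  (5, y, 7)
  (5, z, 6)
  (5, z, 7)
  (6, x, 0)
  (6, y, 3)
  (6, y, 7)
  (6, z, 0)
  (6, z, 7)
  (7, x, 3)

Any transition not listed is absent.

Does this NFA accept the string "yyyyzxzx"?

No

Start in {0}.
Read 'y': 0→{0, 1, 7}; now {0, 1, 7}.
Read 'y': 0→{0, 1, 7}, 1→{2, 6, 7}, 7→∅; now {0, 1, 2, 6, 7}.
Read 'y': 0→{0, 1, 7}, 1→{2, 6, 7}, 2→{6, 7}, 6→{3, 7}, 7→∅; now {0, 1, 2, 3, 6, 7}.
Read 'y': 0→{0, 1, 7}, 1→{2, 6, 7}, 2→{6, 7}, 3→∅, 6→{3, 7}, 7→∅; now {0, 1, 2, 3, 6, 7}.
Read 'z': 0→{3}, 1→{3}, 2→{4}, 3→{2}, 6→{0, 7}, 7→∅; now {0, 2, 3, 4, 7}.
Read 'x': 0→{3, 4}, 2→{4}, 3→∅, 4→{1}, 7→{3}; now {1, 3, 4}.
Read 'z': 1→{3}, 3→{2}, 4→{0, 3, 5}; now {0, 2, 3, 5}.
Read 'x': 0→{3, 4}, 2→{4}, 3→∅, 5→∅; now {3, 4}.
The final set {3, 4} contains no accepting state.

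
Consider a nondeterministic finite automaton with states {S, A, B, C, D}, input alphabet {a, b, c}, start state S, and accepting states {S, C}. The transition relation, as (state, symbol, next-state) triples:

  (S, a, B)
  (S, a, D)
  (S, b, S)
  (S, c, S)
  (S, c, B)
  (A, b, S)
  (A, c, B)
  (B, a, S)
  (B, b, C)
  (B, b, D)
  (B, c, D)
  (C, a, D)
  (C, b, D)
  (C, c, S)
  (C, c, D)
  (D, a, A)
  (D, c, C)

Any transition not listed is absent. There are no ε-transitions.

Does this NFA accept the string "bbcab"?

Start in {S}.
Read 'b': S→{S}; now {S}.
Read 'b': S→{S}; now {S}.
Read 'c': S→{S, B}; now {S, B}.
Read 'a': S→{B, D}, B→{S}; now {S, B, D}.
Read 'b': S→{S}, B→{C, D}, D→∅; now {S, C, D}.
The final set {S, C, D} contains the accepting states S, C.

Yes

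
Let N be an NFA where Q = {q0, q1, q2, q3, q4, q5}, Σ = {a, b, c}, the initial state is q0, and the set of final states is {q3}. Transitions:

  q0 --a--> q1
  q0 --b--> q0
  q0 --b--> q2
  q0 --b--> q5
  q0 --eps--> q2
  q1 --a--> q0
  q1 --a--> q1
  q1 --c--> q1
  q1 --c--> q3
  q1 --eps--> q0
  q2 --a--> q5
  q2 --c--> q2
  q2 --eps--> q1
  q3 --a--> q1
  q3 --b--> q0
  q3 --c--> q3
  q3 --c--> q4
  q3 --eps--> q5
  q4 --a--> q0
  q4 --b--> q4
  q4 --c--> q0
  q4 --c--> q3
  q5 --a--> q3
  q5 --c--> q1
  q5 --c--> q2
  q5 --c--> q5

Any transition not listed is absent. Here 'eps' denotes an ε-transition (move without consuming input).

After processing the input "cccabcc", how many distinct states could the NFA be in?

6

Start: ε-closure({q0}) = {q0, q1, q2}.
Read 'c': q0→∅, q1→{q1, q3}, q2→{q2}; union {q1, q2, q3}; ε-closure = {q0, q1, q2, q3, q5}.
Read 'c': q0→∅, q1→{q1, q3}, q2→{q2}, q3→{q3, q4}, q5→{q1, q2, q5}; union {q1, q2, q3, q4, q5}; ε-closure = {q0, q1, q2, q3, q4, q5}.
Read 'c': q0→∅, q1→{q1, q3}, q2→{q2}, q3→{q3, q4}, q4→{q0, q3}, q5→{q1, q2, q5}; now {q0, q1, q2, q3, q4, q5}.
Read 'a': q0→{q1}, q1→{q0, q1}, q2→{q5}, q3→{q1}, q4→{q0}, q5→{q3}; union {q0, q1, q3, q5}; ε-closure = {q0, q1, q2, q3, q5}.
Read 'b': q0→{q0, q2, q5}, q1→∅, q2→∅, q3→{q0}, q5→∅; union {q0, q2, q5}; ε-closure = {q0, q1, q2, q5}.
Read 'c': q0→∅, q1→{q1, q3}, q2→{q2}, q5→{q1, q2, q5}; union {q1, q2, q3, q5}; ε-closure = {q0, q1, q2, q3, q5}.
Read 'c': q0→∅, q1→{q1, q3}, q2→{q2}, q3→{q3, q4}, q5→{q1, q2, q5}; union {q1, q2, q3, q4, q5}; ε-closure = {q0, q1, q2, q3, q4, q5}.
That set has 6 states.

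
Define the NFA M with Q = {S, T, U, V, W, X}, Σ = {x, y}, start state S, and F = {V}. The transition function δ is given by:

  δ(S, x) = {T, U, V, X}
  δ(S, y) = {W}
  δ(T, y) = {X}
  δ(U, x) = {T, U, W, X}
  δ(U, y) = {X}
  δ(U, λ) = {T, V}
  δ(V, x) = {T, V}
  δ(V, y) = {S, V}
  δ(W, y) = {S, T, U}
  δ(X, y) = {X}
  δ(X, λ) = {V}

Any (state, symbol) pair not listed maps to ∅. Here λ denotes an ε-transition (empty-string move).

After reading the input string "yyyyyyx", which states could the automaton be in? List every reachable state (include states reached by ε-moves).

{T, U, V, W, X}

Start in {S}.
Read 'y': S→{W}; now {W}.
Read 'y': W→{S, T, U}; union {S, T, U}; ε-closure = {S, T, U, V}.
Read 'y': S→{W}, T→{X}, U→{X}, V→{S, V}; now {S, V, W, X}.
Read 'y': S→{W}, V→{S, V}, W→{S, T, U}, X→{X}; now {S, T, U, V, W, X}.
Read 'y': S→{W}, T→{X}, U→{X}, V→{S, V}, W→{S, T, U}, X→{X}; now {S, T, U, V, W, X}.
Read 'y': S→{W}, T→{X}, U→{X}, V→{S, V}, W→{S, T, U}, X→{X}; now {S, T, U, V, W, X}.
Read 'x': S→{T, U, V, X}, T→∅, U→{T, U, W, X}, V→{T, V}, W→∅, X→∅; now {T, U, V, W, X}.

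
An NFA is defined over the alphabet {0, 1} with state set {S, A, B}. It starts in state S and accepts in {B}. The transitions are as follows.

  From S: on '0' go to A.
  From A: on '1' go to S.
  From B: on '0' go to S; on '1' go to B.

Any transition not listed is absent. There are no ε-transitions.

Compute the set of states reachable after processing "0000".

Start in {S}.
Read '0': S→{A}; now {A}.
Read '0': A→∅; now ∅.
The set is empty and remains empty for the remaining 2 symbols.

∅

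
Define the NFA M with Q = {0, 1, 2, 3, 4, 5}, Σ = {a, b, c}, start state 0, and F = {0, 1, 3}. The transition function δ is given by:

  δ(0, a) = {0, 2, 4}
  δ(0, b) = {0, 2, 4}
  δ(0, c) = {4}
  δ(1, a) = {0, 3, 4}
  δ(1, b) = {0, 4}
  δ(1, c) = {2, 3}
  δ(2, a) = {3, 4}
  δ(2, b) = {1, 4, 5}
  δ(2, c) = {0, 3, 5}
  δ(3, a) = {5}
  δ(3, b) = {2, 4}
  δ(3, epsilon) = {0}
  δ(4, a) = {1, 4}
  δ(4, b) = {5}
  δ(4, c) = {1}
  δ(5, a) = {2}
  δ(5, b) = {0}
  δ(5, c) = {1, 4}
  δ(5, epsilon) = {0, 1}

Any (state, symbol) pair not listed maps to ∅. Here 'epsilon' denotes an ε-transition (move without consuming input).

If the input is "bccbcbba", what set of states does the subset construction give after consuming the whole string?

{0, 1, 2, 3, 4}

Start in {0}.
Read 'b': 0→{0, 2, 4}; now {0, 2, 4}.
Read 'c': 0→{4}, 2→{0, 3, 5}, 4→{1}; now {0, 1, 3, 4, 5}.
Read 'c': 0→{4}, 1→{2, 3}, 3→∅, 4→{1}, 5→{1, 4}; union {1, 2, 3, 4}; ε-closure = {0, 1, 2, 3, 4}.
Read 'b': 0→{0, 2, 4}, 1→{0, 4}, 2→{1, 4, 5}, 3→{2, 4}, 4→{5}; now {0, 1, 2, 4, 5}.
Read 'c': 0→{4}, 1→{2, 3}, 2→{0, 3, 5}, 4→{1}, 5→{1, 4}; now {0, 1, 2, 3, 4, 5}.
Read 'b': 0→{0, 2, 4}, 1→{0, 4}, 2→{1, 4, 5}, 3→{2, 4}, 4→{5}, 5→{0}; now {0, 1, 2, 4, 5}.
Read 'b': 0→{0, 2, 4}, 1→{0, 4}, 2→{1, 4, 5}, 4→{5}, 5→{0}; now {0, 1, 2, 4, 5}.
Read 'a': 0→{0, 2, 4}, 1→{0, 3, 4}, 2→{3, 4}, 4→{1, 4}, 5→{2}; now {0, 1, 2, 3, 4}.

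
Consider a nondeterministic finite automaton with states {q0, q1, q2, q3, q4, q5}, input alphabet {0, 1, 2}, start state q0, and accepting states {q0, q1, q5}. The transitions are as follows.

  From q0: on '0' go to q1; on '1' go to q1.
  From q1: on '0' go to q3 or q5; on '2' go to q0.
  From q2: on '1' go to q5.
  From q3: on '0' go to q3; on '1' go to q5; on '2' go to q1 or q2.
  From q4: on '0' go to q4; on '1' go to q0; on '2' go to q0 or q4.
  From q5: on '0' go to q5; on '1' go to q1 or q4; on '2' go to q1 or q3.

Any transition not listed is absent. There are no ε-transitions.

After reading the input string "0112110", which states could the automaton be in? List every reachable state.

Start in {q0}.
Read '0': {q0} → {q1}.
Read '1': {q1} → ∅.
The set is empty and remains empty for the remaining 5 symbols.

∅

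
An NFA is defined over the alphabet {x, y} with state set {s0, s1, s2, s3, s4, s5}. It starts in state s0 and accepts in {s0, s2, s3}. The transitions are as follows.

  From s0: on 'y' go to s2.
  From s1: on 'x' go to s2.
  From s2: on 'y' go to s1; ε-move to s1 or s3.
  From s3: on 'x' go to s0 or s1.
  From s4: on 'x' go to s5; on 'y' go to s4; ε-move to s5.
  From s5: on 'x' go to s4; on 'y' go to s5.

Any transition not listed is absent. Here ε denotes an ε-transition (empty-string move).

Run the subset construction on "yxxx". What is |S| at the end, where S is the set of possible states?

Start in {s0}.
Read 'y': s0→{s2}; union {s2}; ε-closure = {s1, s2, s3}.
Read 'x': s1→{s2}, s2→∅, s3→{s0, s1}; union {s0, s1, s2}; ε-closure = {s0, s1, s2, s3}.
Read 'x': s0→∅, s1→{s2}, s2→∅, s3→{s0, s1}; union {s0, s1, s2}; ε-closure = {s0, s1, s2, s3}.
Read 'x': s0→∅, s1→{s2}, s2→∅, s3→{s0, s1}; union {s0, s1, s2}; ε-closure = {s0, s1, s2, s3}.
That set has 4 states.

4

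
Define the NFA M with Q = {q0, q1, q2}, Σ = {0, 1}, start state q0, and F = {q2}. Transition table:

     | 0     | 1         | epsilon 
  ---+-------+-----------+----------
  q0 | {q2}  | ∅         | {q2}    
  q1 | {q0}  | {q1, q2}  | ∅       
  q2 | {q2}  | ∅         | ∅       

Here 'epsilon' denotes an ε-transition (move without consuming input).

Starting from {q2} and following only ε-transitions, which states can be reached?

Begin with {q2}.
No ε-moves leave this set, so the closure equals the set itself.

{q2}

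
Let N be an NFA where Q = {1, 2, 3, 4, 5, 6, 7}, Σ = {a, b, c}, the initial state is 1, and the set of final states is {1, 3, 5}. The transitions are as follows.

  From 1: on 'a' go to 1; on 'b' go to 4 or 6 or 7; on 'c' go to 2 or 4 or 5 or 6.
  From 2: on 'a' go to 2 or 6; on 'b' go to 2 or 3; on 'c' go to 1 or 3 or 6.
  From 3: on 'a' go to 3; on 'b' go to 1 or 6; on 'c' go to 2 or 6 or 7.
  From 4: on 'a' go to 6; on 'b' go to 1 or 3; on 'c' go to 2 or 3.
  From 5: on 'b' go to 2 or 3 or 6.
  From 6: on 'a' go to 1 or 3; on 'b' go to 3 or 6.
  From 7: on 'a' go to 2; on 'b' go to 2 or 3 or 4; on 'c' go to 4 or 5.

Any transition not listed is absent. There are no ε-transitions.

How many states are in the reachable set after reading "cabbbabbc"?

7

Start in {1}.
Read 'c': {1} → {2, 4, 5, 6}.
Read 'a': {2, 4, 5, 6} → {1, 2, 3, 6}.
Read 'b': {1, 2, 3, 6} → {1, 2, 3, 4, 6, 7}.
Read 'b': {1, 2, 3, 4, 6, 7} → {1, 2, 3, 4, 6, 7}.
Read 'b': {1, 2, 3, 4, 6, 7} → {1, 2, 3, 4, 6, 7}.
Read 'a': {1, 2, 3, 4, 6, 7} → {1, 2, 3, 6}.
Read 'b': {1, 2, 3, 6} → {1, 2, 3, 4, 6, 7}.
Read 'b': {1, 2, 3, 4, 6, 7} → {1, 2, 3, 4, 6, 7}.
Read 'c': {1, 2, 3, 4, 6, 7} → {1, 2, 3, 4, 5, 6, 7}.
That set has 7 states.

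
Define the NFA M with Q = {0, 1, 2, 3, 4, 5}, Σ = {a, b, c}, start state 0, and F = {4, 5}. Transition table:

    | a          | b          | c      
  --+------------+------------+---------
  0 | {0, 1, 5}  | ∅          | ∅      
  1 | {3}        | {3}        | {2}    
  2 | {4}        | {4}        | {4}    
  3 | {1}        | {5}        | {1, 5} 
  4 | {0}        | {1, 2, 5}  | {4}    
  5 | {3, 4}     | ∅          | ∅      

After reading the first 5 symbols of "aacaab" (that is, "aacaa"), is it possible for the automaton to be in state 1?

Yes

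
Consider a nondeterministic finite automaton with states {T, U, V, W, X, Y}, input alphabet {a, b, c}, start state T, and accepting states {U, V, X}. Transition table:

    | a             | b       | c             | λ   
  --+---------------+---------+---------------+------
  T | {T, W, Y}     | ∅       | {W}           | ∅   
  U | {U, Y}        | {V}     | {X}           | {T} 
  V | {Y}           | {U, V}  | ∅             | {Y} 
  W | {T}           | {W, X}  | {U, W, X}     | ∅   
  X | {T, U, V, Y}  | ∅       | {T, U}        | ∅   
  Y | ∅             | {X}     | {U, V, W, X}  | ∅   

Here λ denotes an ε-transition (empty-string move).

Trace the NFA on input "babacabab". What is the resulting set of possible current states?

Start in {T}.
Read 'b': {T} → ∅.
The set is empty and remains empty for the remaining 8 symbols.

∅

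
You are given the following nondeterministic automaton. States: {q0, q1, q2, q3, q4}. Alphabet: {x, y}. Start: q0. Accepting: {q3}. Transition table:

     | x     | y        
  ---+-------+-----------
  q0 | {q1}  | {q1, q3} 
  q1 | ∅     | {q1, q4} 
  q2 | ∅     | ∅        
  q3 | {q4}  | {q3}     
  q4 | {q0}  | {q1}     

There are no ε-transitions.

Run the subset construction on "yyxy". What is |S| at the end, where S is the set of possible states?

2

Start in {q0}.
Read 'y': {q0} → {q1, q3}.
Read 'y': {q1, q3} → {q1, q3, q4}.
Read 'x': {q1, q3, q4} → {q0, q4}.
Read 'y': {q0, q4} → {q1, q3}.
That set has 2 states.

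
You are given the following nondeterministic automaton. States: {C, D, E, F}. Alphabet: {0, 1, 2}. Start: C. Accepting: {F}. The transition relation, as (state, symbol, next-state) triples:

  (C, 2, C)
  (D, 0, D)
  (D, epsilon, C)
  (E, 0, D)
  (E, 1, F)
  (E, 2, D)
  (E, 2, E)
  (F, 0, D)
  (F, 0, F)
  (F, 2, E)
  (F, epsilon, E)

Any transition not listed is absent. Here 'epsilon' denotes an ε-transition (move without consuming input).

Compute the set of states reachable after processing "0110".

∅

Start in {C}.
Read '0': {C} → ∅.
The set is empty and remains empty for the remaining 3 symbols.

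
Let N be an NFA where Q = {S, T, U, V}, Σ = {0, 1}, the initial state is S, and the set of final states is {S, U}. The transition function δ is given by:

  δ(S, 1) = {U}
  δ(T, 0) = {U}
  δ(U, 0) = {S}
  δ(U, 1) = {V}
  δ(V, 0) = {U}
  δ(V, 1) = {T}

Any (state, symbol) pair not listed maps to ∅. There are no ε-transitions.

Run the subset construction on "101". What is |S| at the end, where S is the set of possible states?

1

Start in {S}.
Read '1': {S} → {U}.
Read '0': {U} → {S}.
Read '1': {S} → {U}.
That set has 1 state.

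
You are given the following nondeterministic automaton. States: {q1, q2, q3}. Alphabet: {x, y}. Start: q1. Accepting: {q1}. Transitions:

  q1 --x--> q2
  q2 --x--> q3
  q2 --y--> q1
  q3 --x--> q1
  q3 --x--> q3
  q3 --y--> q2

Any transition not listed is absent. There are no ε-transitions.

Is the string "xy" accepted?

Start in {q1}.
Read 'x': q1→{q2}; now {q2}.
Read 'y': q2→{q1}; now {q1}.
The final set {q1} contains the accepting state q1.

Yes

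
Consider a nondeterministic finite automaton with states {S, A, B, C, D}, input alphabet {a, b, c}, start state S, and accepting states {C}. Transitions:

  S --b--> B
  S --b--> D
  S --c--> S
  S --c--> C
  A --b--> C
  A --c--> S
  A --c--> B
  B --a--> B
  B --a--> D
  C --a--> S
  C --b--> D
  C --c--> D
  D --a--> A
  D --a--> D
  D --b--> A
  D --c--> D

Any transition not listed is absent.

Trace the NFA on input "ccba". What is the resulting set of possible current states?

{A, B, D}

Start in {S}.
Read 'c': S→{S, C}; now {S, C}.
Read 'c': S→{S, C}, C→{D}; now {S, C, D}.
Read 'b': S→{B, D}, C→{D}, D→{A}; now {A, B, D}.
Read 'a': A→∅, B→{B, D}, D→{A, D}; now {A, B, D}.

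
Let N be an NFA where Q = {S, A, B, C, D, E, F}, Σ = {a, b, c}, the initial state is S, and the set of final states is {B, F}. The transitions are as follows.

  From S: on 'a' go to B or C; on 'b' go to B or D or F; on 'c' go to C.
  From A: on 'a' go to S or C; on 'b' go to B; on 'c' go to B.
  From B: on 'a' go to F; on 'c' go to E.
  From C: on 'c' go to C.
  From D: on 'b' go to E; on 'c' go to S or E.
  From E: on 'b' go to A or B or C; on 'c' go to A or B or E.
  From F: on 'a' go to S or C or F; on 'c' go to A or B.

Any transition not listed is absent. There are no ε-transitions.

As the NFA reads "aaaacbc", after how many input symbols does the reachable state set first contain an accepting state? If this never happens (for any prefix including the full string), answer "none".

1

Start in {S}.
Read 'a': {S} → {B, C}.
None of the earlier sets intersect F, but {B, C} does.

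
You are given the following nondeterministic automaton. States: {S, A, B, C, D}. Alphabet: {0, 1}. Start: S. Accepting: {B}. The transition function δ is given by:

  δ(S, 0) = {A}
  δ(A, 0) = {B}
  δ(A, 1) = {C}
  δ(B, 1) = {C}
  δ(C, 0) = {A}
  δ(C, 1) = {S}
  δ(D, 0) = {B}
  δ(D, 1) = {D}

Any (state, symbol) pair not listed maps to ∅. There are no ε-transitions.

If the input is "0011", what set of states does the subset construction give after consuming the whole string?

{S}

Start in {S}.
Read '0': S→{A}; now {A}.
Read '0': A→{B}; now {B}.
Read '1': B→{C}; now {C}.
Read '1': C→{S}; now {S}.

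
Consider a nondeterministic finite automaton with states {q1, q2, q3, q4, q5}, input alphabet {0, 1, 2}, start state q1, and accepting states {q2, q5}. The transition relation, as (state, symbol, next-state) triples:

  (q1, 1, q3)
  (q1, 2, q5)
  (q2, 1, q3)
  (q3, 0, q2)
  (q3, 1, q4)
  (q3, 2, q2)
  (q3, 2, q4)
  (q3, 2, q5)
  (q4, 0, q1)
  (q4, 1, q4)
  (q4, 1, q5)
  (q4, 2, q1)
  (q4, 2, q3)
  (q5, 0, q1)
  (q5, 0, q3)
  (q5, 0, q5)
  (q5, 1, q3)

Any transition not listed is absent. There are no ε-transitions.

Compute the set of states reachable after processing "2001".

{q3, q4}

Start in {q1}.
Read '2': q1→{q5}; now {q5}.
Read '0': q5→{q1, q3, q5}; now {q1, q3, q5}.
Read '0': q1→∅, q3→{q2}, q5→{q1, q3, q5}; now {q1, q2, q3, q5}.
Read '1': q1→{q3}, q2→{q3}, q3→{q4}, q5→{q3}; now {q3, q4}.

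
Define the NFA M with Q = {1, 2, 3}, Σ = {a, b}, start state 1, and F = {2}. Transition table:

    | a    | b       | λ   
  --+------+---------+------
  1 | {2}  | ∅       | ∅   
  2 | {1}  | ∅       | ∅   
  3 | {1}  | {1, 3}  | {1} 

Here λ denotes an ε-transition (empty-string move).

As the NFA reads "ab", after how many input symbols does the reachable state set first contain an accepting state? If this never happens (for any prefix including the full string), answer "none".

1

Start in {1}.
Read 'a': 1→{2}; now {2}.
None of the earlier sets intersect F, but {2} does.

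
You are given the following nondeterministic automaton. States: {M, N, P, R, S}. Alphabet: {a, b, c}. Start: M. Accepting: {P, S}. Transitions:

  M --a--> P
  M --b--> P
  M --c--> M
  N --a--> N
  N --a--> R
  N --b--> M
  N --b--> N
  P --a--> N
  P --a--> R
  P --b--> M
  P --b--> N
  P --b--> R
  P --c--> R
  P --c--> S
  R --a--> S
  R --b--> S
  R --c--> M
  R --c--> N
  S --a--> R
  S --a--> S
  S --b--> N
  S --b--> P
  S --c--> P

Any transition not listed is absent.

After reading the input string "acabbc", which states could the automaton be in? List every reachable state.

Start in {M}.
Read 'a': M→{P}; now {P}.
Read 'c': P→{R, S}; now {R, S}.
Read 'a': R→{S}, S→{R, S}; now {R, S}.
Read 'b': R→{S}, S→{N, P}; now {N, P, S}.
Read 'b': N→{M, N}, P→{M, N, R}, S→{N, P}; now {M, N, P, R}.
Read 'c': M→{M}, N→∅, P→{R, S}, R→{M, N}; now {M, N, R, S}.

{M, N, R, S}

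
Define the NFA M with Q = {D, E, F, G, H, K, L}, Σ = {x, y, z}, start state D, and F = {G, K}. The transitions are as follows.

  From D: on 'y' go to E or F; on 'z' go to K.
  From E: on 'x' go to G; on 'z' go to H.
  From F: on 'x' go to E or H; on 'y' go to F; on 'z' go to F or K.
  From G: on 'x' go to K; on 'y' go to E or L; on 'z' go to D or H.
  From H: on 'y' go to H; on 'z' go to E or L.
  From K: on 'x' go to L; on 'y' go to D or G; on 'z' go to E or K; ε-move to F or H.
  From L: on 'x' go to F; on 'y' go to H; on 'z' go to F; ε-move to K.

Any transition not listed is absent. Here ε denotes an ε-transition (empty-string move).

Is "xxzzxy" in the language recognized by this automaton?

No

Start in {D}.
Read 'x': D→∅; now ∅.
The set is empty and remains empty for the remaining 5 symbols.
The final set ∅ contains no accepting state.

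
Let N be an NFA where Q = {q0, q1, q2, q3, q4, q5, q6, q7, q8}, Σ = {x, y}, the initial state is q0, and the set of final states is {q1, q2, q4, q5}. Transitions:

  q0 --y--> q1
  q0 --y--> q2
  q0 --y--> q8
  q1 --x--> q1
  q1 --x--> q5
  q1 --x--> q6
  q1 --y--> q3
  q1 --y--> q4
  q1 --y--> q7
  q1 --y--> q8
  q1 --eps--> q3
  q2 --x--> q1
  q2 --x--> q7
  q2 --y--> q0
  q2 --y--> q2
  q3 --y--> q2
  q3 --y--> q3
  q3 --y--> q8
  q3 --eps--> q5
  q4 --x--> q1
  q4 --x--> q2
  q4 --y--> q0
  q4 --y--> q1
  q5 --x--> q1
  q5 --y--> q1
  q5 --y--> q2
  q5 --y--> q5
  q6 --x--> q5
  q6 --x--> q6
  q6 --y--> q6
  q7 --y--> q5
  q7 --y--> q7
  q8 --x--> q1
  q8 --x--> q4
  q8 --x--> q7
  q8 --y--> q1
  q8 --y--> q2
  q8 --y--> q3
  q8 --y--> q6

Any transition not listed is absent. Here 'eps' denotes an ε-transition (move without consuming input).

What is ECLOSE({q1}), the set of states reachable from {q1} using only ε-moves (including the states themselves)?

{q1, q3, q5}

Begin with {q1}.
ε-move q1 → q3; add q3.
ε-move q3 → q5; add q5.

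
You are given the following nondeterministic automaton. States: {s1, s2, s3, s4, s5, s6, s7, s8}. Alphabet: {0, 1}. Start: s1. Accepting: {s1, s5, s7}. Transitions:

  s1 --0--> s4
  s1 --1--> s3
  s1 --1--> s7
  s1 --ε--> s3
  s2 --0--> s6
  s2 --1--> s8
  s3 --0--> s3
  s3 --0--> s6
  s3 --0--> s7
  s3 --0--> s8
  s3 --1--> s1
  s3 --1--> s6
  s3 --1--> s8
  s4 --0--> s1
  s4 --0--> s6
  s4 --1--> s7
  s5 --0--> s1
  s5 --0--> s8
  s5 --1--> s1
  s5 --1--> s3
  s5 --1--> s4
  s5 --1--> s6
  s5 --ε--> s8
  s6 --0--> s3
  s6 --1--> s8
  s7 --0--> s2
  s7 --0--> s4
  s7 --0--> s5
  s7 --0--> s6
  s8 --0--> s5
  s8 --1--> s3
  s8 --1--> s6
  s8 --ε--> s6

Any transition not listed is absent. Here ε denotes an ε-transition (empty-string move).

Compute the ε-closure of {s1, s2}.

{s1, s2, s3}

Begin with {s1, s2}.
ε-move s1 → s3; add s3.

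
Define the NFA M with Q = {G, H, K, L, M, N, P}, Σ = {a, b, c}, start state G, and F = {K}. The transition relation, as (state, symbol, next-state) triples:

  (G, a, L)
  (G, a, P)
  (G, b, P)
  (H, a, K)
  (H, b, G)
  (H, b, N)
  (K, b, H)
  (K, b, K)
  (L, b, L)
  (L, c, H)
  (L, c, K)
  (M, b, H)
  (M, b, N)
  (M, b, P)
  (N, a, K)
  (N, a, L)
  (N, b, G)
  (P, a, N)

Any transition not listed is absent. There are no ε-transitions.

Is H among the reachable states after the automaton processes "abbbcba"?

No

Start in {G}.
Read 'a': G→{L, P}; now {L, P}.
Read 'b': L→{L}, P→∅; now {L}.
Read 'b': L→{L}; now {L}.
Read 'b': L→{L}; now {L}.
Read 'c': L→{H, K}; now {H, K}.
Read 'b': H→{G, N}, K→{H, K}; now {G, H, K, N}.
Read 'a': G→{L, P}, H→{K}, K→∅, N→{K, L}; now {K, L, P}.
State H is not in {K, L, P}.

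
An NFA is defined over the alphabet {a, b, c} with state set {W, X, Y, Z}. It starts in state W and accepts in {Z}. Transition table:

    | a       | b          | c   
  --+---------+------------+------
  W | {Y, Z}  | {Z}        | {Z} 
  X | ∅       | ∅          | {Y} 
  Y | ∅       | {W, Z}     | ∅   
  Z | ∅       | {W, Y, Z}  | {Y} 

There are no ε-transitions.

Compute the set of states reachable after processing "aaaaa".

∅

Start in {W}.
Read 'a': {W} → {Y, Z}.
Read 'a': {Y, Z} → ∅.
The set is empty and remains empty for the remaining 3 symbols.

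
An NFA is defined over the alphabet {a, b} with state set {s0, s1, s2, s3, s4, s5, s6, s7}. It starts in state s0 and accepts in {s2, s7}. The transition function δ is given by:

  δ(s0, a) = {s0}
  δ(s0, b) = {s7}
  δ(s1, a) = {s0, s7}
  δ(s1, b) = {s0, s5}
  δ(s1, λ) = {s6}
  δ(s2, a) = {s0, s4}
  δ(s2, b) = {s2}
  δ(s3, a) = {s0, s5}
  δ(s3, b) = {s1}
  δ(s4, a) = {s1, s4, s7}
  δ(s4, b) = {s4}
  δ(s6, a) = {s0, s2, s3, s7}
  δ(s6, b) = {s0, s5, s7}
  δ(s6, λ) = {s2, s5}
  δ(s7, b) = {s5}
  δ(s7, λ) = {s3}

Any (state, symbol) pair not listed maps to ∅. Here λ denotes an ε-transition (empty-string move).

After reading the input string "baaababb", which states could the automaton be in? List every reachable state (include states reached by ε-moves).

{s1, s2, s5, s6}

Start in {s0}.
Read 'b': s0→{s7}; union {s7}; ε-closure = {s3, s7}.
Read 'a': s3→{s0, s5}, s7→∅; now {s0, s5}.
Read 'a': s0→{s0}, s5→∅; now {s0}.
Read 'a': s0→{s0}; now {s0}.
Read 'b': s0→{s7}; union {s7}; ε-closure = {s3, s7}.
Read 'a': s3→{s0, s5}, s7→∅; now {s0, s5}.
Read 'b': s0→{s7}, s5→∅; union {s7}; ε-closure = {s3, s7}.
Read 'b': s3→{s1}, s7→{s5}; union {s1, s5}; ε-closure = {s1, s2, s5, s6}.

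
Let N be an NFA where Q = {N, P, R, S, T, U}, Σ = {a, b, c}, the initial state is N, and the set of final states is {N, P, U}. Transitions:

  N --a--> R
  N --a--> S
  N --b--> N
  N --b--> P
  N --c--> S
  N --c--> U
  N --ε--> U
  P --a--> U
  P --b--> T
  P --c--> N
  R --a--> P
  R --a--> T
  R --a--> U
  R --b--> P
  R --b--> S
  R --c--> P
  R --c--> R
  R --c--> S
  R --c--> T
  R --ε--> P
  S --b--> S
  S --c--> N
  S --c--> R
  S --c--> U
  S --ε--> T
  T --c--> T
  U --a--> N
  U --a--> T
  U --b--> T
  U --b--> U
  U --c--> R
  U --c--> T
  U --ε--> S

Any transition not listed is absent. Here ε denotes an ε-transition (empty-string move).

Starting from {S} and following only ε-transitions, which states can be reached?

{S, T}

Begin with {S}.
ε-move S → T; add T.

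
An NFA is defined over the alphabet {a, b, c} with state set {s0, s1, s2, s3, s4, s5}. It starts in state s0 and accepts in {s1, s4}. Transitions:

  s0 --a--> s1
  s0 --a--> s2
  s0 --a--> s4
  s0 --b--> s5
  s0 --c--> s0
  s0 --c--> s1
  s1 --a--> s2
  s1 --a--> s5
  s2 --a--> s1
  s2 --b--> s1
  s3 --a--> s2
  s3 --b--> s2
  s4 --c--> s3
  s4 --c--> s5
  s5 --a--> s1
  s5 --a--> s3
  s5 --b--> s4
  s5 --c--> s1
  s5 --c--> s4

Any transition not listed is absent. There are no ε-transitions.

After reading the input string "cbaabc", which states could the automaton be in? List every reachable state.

{s3, s5}

Start in {s0}.
Read 'c': s0→{s0, s1}; now {s0, s1}.
Read 'b': s0→{s5}, s1→∅; now {s5}.
Read 'a': s5→{s1, s3}; now {s1, s3}.
Read 'a': s1→{s2, s5}, s3→{s2}; now {s2, s5}.
Read 'b': s2→{s1}, s5→{s4}; now {s1, s4}.
Read 'c': s1→∅, s4→{s3, s5}; now {s3, s5}.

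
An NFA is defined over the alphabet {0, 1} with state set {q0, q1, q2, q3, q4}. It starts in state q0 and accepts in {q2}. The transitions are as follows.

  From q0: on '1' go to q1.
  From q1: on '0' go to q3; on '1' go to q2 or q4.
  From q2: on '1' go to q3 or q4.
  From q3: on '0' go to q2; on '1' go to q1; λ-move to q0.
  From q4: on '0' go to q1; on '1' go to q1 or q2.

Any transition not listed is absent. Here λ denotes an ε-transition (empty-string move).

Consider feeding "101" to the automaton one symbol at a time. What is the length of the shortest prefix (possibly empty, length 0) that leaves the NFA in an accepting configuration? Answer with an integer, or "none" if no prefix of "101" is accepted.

none

Start in {q0}.
Read '1': {q0} → {q1}.
Read '0': {q1} → {q0, q3}.
Read '1': {q0, q3} → {q1}.
No reachable set along the way intersects F.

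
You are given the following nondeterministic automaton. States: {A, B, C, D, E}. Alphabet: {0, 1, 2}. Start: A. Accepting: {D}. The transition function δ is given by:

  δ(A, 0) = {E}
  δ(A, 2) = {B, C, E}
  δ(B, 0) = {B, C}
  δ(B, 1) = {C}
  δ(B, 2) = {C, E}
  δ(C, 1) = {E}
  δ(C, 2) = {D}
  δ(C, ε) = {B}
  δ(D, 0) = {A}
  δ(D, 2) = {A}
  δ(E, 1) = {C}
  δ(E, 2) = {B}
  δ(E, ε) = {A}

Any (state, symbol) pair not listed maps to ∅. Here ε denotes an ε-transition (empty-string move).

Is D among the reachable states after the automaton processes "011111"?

Start in {A}.
Read '0': {A} → {A, E}.
Read '1': {A, E} → {B, C}.
Read '1': {B, C} → {A, B, C, E}.
Read '1': {A, B, C, E} → {A, B, C, E}.
Read '1': {A, B, C, E} → {A, B, C, E}.
Read '1': {A, B, C, E} → {A, B, C, E}.
State D is not in {A, B, C, E}.

No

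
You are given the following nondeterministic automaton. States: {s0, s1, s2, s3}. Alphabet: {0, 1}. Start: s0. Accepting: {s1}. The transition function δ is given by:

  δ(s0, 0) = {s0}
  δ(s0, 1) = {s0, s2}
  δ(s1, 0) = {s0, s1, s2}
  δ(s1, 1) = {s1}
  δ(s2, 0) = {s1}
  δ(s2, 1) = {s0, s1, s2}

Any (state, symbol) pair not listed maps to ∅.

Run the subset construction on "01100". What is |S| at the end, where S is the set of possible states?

3

Start in {s0}.
Read '0': s0→{s0}; now {s0}.
Read '1': s0→{s0, s2}; now {s0, s2}.
Read '1': s0→{s0, s2}, s2→{s0, s1, s2}; now {s0, s1, s2}.
Read '0': s0→{s0}, s1→{s0, s1, s2}, s2→{s1}; now {s0, s1, s2}.
Read '0': s0→{s0}, s1→{s0, s1, s2}, s2→{s1}; now {s0, s1, s2}.
That set has 3 states.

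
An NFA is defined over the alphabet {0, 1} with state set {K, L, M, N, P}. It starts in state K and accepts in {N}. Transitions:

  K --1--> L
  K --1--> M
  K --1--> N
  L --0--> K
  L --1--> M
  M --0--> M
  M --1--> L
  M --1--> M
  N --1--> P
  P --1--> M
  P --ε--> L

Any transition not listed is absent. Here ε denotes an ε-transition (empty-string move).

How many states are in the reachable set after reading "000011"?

0

Start in {K}.
Read '0': K→∅; now ∅.
The set is empty and remains empty for the remaining 5 symbols.
That set has 0 states.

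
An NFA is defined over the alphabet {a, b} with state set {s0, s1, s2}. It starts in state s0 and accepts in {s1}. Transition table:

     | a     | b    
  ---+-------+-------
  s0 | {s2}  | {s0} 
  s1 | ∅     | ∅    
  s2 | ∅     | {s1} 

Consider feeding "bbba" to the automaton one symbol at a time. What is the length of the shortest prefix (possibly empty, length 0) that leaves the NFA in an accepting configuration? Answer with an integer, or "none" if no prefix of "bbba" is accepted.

none

Start in {s0}.
Read 'b': {s0} → {s0}.
Read 'b': {s0} → {s0}.
Read 'b': {s0} → {s0}.
Read 'a': {s0} → {s2}.
No reachable set along the way intersects F.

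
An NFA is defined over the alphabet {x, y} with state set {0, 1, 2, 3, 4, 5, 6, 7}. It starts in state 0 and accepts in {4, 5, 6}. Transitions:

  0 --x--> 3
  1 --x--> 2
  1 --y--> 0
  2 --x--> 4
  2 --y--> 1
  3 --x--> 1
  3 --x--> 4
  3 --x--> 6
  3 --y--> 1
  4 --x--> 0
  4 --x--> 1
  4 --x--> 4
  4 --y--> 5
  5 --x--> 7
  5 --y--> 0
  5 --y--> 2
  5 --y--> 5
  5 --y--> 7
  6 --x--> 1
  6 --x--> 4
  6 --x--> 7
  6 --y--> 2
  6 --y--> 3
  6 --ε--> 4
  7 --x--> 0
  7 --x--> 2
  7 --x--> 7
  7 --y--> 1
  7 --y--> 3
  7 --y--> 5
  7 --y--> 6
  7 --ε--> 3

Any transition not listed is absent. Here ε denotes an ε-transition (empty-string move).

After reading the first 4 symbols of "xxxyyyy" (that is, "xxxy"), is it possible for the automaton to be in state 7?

No

Start in {0}.
Read 'x': 0→{3}; now {3}.
Read 'x': 3→{1, 4, 6}; now {1, 4, 6}.
Read 'x': 1→{2}, 4→{0, 1, 4}, 6→{1, 4, 7}; union {0, 1, 2, 4, 7}; ε-closure = {0, 1, 2, 3, 4, 7}.
Read 'y': 0→∅, 1→{0}, 2→{1}, 3→{1}, 4→{5}, 7→{1, 3, 5, 6}; union {0, 1, 3, 5, 6}; ε-closure = {0, 1, 3, 4, 5, 6}.
State 7 is not in {0, 1, 3, 4, 5, 6}.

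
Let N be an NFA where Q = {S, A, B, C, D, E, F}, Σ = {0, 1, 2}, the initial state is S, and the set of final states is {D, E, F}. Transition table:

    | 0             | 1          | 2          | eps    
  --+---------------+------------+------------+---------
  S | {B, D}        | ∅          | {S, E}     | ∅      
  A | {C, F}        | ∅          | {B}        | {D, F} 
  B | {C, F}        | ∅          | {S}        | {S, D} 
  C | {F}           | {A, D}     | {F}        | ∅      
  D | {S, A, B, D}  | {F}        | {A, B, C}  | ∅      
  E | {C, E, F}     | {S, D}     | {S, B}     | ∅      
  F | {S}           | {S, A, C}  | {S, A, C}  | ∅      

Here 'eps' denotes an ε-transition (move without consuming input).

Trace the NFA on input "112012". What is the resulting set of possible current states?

∅

Start in {S}.
Read '1': S→∅; now ∅.
The set is empty and remains empty for the remaining 5 symbols.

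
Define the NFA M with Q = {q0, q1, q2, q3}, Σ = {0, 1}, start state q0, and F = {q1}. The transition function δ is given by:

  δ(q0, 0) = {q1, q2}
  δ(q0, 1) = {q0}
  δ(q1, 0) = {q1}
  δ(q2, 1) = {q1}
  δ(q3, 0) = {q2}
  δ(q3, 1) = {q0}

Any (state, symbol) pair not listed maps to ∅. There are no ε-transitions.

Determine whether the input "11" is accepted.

Start in {q0}.
Read '1': q0→{q0}; now {q0}.
Read '1': q0→{q0}; now {q0}.
The final set {q0} contains no accepting state.

No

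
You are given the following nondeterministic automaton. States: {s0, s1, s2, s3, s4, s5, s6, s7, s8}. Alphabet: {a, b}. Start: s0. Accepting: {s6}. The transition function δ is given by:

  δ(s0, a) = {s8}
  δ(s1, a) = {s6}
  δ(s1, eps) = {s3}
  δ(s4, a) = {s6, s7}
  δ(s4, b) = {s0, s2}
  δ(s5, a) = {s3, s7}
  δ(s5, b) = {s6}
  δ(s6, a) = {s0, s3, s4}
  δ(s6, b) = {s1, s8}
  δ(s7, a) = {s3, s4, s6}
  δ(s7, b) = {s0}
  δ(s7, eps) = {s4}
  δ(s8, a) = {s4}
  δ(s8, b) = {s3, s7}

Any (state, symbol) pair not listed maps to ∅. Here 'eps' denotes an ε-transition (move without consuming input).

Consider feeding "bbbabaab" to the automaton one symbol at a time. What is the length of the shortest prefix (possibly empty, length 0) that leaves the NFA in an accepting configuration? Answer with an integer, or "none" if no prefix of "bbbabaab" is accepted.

Start in {s0}.
Read 'b': s0→∅; now ∅.
The set is empty and remains empty for the remaining 7 symbols.
No reachable set along the way intersects F.

none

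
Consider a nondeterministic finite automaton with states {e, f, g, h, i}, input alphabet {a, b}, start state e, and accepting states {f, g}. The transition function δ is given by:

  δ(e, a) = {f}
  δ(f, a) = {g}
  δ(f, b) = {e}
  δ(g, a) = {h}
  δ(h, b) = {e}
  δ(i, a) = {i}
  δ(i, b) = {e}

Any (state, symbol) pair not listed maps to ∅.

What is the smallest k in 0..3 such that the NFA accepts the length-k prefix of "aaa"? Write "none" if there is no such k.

Start in {e}.
Read 'a': e→{f}; now {f}.
None of the earlier sets intersect F, but {f} does.

1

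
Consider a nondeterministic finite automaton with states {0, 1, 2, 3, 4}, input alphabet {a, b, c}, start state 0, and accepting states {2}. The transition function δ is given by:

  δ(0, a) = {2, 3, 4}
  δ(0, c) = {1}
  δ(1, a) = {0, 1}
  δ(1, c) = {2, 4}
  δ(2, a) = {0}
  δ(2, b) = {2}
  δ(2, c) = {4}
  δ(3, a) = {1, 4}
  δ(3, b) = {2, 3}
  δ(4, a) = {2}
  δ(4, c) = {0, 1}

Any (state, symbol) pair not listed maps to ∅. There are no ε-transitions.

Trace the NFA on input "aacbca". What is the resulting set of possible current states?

{2}

Start in {0}.
Read 'a': {0} → {2, 3, 4}.
Read 'a': {2, 3, 4} → {0, 1, 2, 4}.
Read 'c': {0, 1, 2, 4} → {0, 1, 2, 4}.
Read 'b': {0, 1, 2, 4} → {2}.
Read 'c': {2} → {4}.
Read 'a': {4} → {2}.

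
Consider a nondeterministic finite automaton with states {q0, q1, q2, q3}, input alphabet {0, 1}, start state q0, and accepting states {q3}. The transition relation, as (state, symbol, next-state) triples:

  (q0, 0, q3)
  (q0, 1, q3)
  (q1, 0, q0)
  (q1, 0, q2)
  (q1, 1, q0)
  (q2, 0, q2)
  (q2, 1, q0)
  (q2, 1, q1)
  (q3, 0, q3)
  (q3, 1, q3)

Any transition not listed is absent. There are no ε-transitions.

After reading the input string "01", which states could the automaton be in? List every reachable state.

{q3}

Start in {q0}.
Read '0': q0→{q3}; now {q3}.
Read '1': q3→{q3}; now {q3}.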